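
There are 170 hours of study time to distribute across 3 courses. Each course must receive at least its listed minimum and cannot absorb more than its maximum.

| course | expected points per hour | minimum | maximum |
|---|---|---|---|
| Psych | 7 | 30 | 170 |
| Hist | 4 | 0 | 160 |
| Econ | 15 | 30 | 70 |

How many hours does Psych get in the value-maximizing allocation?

100

Meeting every minimum uses 30+0+30 = 60 hours, leaving 110.
Rank by expected points per hour: Econ 15 > Psych 7 > Hist 4.
Econ: +40 to 70 (cap) ; 70 left.
Psych has room for 140 more but only 70 remain, so it gets 100.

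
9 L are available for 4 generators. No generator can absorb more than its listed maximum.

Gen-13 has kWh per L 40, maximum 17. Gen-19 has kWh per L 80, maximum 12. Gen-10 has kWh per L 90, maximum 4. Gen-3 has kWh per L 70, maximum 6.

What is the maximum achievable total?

760

Highest kWh per L first: Gen-10 90 > Gen-19 80 > Gen-3 70 > Gen-13 40.
Gen-10: +4 to 4 (cap) — 5 left.
Only 5 left; Gen-19 takes them to reach 5.
Total = 80×5 + 90×4 = 760.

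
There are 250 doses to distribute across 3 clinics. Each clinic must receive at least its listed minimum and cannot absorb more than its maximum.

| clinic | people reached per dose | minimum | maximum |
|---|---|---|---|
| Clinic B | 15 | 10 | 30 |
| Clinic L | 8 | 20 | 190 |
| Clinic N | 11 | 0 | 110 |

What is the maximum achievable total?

Meeting every minimum uses 10+20+0 = 30 doses, leaving 220.
Order the clinics by people reached per dose: Clinic B 15 > Clinic N 11 > Clinic L 8.
Clinic B: +20 to 30 (cap) → 200 left.
Give Clinic N 110 more to hit its cap of 110 → 90 left.
Clinic L has room for 170 more but only 90 remain, so it gets 110.
Total = 15×30 + 8×110 + 11×110 = 2540.

2540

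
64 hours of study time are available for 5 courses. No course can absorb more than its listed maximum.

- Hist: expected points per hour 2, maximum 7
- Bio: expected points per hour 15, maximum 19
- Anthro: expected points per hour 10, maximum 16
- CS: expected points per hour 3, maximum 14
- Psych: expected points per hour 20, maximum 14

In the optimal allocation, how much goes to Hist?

Highest expected points per hour first: Psych 20 > Bio 15 > Anthro 10 > CS 3 > Hist 2.
Psych takes 14 to reach its cap of 14 — 50 left.
Give Bio 19 to hit its cap of 19 — 31 left.
Anthro takes 16 to reach its cap of 16 — 15 left.
Give CS 14 to hit its cap of 14 — 1 left.
Only 1 left; Hist takes them to reach 1.

1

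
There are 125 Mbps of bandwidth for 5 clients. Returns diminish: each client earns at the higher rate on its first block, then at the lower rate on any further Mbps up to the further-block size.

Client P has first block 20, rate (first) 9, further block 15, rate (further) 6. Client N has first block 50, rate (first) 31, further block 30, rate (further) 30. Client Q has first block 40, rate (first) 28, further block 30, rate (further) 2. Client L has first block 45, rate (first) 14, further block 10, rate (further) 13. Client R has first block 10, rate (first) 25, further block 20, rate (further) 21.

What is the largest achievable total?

3695

Rank every tier by rate: Client N/first 31 > Client N/second 30 > Client Q/first 28 > Client R/first 25 > Client R/second 21 > Client L/first 14 > Client L/second 13 > Client P/first 9 > Client P/second 6 > Client Q/second 2.
Client N/first (31): +50 — 75 left.
Client N/second (30): +30 — 45 left.
Client Q first at 28: fill all 40 — 5 left.
5 remain; put them into Client R first at 25.
Total = 31×50 + 30×30 + 28×40 + 25×5 = 3695.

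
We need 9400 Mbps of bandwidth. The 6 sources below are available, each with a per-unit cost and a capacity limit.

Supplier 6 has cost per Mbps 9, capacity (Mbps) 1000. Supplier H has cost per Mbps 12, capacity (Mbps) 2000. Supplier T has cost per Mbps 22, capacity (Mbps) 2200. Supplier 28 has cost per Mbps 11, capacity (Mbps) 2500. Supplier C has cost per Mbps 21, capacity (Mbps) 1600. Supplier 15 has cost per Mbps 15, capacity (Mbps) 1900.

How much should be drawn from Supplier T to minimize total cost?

400

Fill from the cheapest source first.
Supplier 6 at 9: take all 1000 Mbps — 8400 still needed.
Supplier 28 at 11: take all 2500 Mbps — 5900 still needed.
Supplier H (12): use full 2000 — 3900 Mbps to go.
Supplier 15 (15): use full 1900 — 2000 Mbps to go.
Take 1600 from Supplier C at 21 — need 400 more.
Supplier T at 22: take 400 of its 2200 — requirement met.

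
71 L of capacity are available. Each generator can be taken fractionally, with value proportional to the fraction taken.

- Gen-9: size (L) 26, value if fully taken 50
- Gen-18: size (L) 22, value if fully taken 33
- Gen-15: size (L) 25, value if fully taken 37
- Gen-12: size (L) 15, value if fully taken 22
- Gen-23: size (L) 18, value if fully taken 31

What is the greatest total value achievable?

121.4

Rank by value-to-size ratio: Gen-9 50/26≈1.92, Gen-23 31/18≈1.72, Gen-18 33/22≈1.5, Gen-15 37/25≈1.48, Gen-12 22/15≈1.47.
Gen-9: take in full, 26 L for value 50 ; 45 left.
All 18 L of Gen-23 fit (value 31) ; 27 remain.
Take all of Gen-18 (22 L, value 33) ; 5 L left.
5 L left: a 5/25 share of Gen-15 gives 37×5/25 = 7.4.
Total value = 121.4.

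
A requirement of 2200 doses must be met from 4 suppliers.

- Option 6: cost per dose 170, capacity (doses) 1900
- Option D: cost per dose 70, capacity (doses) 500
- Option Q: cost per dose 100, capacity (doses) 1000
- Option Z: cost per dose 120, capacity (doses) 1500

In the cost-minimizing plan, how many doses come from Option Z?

Cheapest first:
Take 500 from Option D at 70 — need 1700 more.
Option Q at 100: take all 1000 doses — 700 still needed.
Option Z at 120: take 700 of its 1500 — requirement met.
Option 6: unused.

700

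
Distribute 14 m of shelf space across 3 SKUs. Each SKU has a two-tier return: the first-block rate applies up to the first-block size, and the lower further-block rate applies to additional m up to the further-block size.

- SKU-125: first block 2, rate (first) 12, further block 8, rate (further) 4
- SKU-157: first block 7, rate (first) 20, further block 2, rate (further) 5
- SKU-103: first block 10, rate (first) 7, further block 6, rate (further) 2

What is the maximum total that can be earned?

Rank every tier by rate: SKU-157/tier1 20 > SKU-125/tier1 12 > SKU-103/tier1 7 > SKU-157/tier2 5 > SKU-125/tier2 4 > SKU-103/tier2 2.
Fill SKU-157 tier1 block (7 at 20) → 7 left.
SKU-125 tier1 at 12: fill all 2 → 5 left.
5 remain; put them into SKU-103 tier1 at 7.
Total = 20×7 + 12×2 + 7×5 = 199.

199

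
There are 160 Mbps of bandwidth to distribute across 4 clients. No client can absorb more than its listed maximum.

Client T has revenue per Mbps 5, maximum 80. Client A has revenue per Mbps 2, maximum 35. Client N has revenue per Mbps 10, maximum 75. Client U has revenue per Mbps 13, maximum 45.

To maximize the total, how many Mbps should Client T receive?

40

Order the clients by revenue per Mbps: Client U 13 > Client N 10 > Client T 5 > Client A 2.
Client U: +45 to 45 (cap) ; 115 left.
Give Client N 75 to hit its cap of 75 ; 40 left.
Client T: +40 (room for 80) → 40. Pool exhausted.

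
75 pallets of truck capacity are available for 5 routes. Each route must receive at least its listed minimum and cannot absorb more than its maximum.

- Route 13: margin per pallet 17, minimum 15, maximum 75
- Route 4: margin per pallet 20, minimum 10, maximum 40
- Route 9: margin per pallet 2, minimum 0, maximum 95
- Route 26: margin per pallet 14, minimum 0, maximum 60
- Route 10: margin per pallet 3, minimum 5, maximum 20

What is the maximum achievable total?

Meeting every minimum uses 15+10+0+0+5 = 30 pallets, leaving 45.
Rank by margin per pallet: Route 4 20 > Route 13 17 > Route 26 14 > Route 10 3 > Route 9 2.
Route 4: +30 to 40 (cap) ; 15 left.
Only 15 left; Route 13 takes them to reach 30.
Total = 17×30 + 20×40 + 3×5 = 1325.

1325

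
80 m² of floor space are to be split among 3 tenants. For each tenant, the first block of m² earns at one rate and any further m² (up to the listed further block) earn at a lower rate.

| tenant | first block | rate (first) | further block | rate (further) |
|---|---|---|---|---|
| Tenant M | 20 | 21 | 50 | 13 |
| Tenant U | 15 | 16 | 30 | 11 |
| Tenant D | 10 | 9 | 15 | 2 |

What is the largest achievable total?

Treat each block as its own option and order by rate: Tenant M/T1 21 > Tenant U/T1 16 > Tenant M/T2 13 > Tenant U/T2 11 > Tenant D/T1 9 > Tenant D/T2 2.
Tenant M/T1 (21): +20 → 60 left.
Tenant U T1 at 16: fill all 15 → 45 left.
Tenant M/T2: +45 of 50 at 13; pool empty.
Total = 21×20 + 16×15 + 13×45 = 1245.

1245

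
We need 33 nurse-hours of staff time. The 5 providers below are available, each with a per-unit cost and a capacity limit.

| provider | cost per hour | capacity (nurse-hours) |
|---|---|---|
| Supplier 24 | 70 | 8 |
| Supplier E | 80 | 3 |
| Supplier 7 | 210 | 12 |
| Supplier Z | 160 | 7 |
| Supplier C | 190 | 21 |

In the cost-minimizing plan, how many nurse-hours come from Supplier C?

Use providers in increasing cost order.
Take 8 from Supplier 24 at 70 ; need 25 more.
Take 3 from Supplier E at 80 ; need 22 more.
Supplier Z at 160: take all 7 nurse-hours ; 15 still needed.
Take 15 from Supplier C at 190 to finish.
Supplier 7: unused.

15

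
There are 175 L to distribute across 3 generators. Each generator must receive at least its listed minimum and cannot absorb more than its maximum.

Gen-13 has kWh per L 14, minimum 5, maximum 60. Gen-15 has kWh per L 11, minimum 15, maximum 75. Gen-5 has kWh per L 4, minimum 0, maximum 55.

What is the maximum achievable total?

Meeting every minimum uses 5+15+0 = 20 L, leaving 155.
Order the generators by kWh per L: Gen-13 14 > Gen-15 11 > Gen-5 4.
Gen-13 takes 55 more to reach its cap of 60 — 100 left.
Give Gen-15 60 more to hit its cap of 75 — 40 left.
Only 40 left; Gen-5 takes them to reach 40.
Total = 14×60 + 11×75 + 4×40 = 1825.

1825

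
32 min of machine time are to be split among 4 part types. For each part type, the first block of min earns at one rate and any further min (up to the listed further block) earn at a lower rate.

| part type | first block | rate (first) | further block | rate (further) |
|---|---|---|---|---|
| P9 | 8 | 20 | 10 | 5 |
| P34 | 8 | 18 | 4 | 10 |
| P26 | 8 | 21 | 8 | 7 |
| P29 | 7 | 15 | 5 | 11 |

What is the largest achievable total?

588

Rank every tier by rate: P26/first 21 > P9/first 20 > P34/first 18 > P29/first 15 > P29/second 11 > P34/second 10 > P26/second 7 > P9/second 5.
P26/first (21): +8 — 24 left.
P9/first (20): +8 — 16 left.
P34 first at 18: fill all 8 — 8 left.
Fill P29 first block (7 at 15) — 1 left.
P29 second at 11: only 1 left, fill 1.
Total = 21×8 + 20×8 + 18×8 + 15×7 + 11×1 = 588.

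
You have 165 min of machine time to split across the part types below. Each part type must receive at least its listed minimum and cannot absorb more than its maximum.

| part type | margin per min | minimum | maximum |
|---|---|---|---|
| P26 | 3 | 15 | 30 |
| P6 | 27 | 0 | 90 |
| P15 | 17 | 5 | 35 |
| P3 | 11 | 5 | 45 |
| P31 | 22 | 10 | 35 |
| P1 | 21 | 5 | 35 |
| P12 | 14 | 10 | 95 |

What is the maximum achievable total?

3630

Meeting every minimum uses 15+0+5+5+10+5+10 = 50 min, leaving 115.
Order the part types by margin per min: P6 27 > P31 22 > P1 21 > P15 17 > P12 14 > P3 11 > P26 3.
P6: +90 to 90 (cap) — 25 left.
P31 takes 25 more to reach its cap of 35 — 0 left.
Total = 3×15 + 27×90 + 17×5 + 11×5 + 22×35 + 21×5 + 14×10 = 3630.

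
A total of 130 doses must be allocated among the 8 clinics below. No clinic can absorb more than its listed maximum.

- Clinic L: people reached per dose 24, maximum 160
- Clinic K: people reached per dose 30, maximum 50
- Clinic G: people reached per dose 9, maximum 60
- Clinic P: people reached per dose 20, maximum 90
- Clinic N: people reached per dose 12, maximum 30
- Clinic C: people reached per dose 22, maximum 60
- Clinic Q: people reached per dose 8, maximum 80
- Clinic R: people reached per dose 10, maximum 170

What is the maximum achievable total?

Rank by people reached per dose: Clinic K 30 > Clinic L 24 > Clinic C 22 > Clinic P 20 > Clinic N 12 > Clinic R 10 > Clinic G 9 > Clinic Q 8.
Give Clinic K 50 to hit its cap of 50 — 80 left.
Clinic L has room for 160 but only 80 remain, so it gets 80.
Total = 24×80 + 30×50 = 3420.

3420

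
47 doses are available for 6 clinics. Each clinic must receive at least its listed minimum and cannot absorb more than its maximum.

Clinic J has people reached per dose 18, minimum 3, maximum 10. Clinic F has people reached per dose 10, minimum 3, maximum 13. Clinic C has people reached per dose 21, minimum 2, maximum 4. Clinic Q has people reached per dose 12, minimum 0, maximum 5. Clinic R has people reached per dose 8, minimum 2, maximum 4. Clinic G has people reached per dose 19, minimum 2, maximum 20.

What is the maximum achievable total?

780

Meeting every minimum uses 3+3+2+0+2+2 = 12 doses, leaving 35.
Rank by people reached per dose: Clinic C 21 > Clinic G 19 > Clinic J 18 > Clinic Q 12 > Clinic F 10 > Clinic R 8.
Clinic C takes 2 more to reach its cap of 4 — 33 left.
Clinic G: +18 to 20 (cap) — 15 left.
Give Clinic J 7 more to hit its cap of 10 — 8 left.
Give Clinic Q 5 more to hit its cap of 5 — 3 left.
Only 3 left; Clinic F takes them to reach 6.
Total = 18×10 + 10×6 + 21×4 + 12×5 + 8×2 + 19×20 = 780.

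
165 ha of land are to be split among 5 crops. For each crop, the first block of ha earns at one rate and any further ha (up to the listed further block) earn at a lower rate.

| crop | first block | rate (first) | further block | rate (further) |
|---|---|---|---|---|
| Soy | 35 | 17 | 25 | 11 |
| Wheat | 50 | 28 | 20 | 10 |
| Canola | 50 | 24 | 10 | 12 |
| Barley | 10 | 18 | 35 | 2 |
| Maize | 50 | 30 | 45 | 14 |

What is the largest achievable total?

Rank every tier by rate: Maize/first 30 > Wheat/first 28 > Canola/first 24 > Barley/first 18 > Soy/first 17 > Maize/second 14 > Canola/second 12 > Soy/second 11 > Wheat/second 10 > Barley/second 2.
Fill Maize first block (50 at 30) ; 115 left.
Fill Wheat first block (50 at 28) ; 65 left.
Fill Canola first block (50 at 24) ; 15 left.
Barley/first (18): +10 ; 5 left.
5 remain; put them into Soy first at 17.
Total = 30×50 + 28×50 + 24×50 + 18×10 + 17×5 = 4365.

4365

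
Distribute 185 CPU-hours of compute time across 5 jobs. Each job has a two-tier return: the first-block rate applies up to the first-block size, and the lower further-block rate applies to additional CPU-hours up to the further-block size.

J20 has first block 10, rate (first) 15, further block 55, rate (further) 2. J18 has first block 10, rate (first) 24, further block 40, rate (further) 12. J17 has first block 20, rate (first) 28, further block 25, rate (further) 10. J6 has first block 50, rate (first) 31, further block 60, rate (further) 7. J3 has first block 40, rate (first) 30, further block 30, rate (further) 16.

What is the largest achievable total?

Rank every tier by rate: J6/first 31 > J3/first 30 > J17/first 28 > J18/first 24 > J3/second 16 > J20/first 15 > J18/second 12 > J17/second 10 > J6/second 7 > J20/second 2.
J6/first (31): +50 ; 135 left.
J3/first (30): +40 ; 95 left.
J17/first (28): +20 ; 75 left.
J18/first (24): +10 ; 65 left.
J3 second at 16: fill all 30 ; 35 left.
J20 first at 15: fill all 10 ; 25 left.
25 remain; put them into J18 second at 12.
Total = 31×50 + 30×40 + 28×20 + 24×10 + 16×30 + 15×10 + 12×25 = 4480.

4480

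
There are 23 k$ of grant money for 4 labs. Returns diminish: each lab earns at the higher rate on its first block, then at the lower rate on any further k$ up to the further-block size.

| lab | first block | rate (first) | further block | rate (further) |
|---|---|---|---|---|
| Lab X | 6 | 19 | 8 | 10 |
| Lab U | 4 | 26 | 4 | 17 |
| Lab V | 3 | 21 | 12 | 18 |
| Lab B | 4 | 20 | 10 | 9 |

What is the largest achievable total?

Treat each block as its own option and order by rate: Lab U/tier1 26 > Lab V/tier1 21 > Lab B/tier1 20 > Lab X/tier1 19 > Lab V/tier2 18 > Lab U/tier2 17 > Lab X/tier2 10 > Lab B/tier2 9.
Lab U tier1 at 26: fill all 4 → 19 left.
Fill Lab V tier1 block (3 at 21) → 16 left.
Lab B/tier1 (20): +4 → 12 left.
Lab X/tier1 (19): +6 → 6 left.
6 remain; put them into Lab V tier2 at 18.
Total = 26×4 + 21×3 + 20×4 + 19×6 + 18×6 = 469.

469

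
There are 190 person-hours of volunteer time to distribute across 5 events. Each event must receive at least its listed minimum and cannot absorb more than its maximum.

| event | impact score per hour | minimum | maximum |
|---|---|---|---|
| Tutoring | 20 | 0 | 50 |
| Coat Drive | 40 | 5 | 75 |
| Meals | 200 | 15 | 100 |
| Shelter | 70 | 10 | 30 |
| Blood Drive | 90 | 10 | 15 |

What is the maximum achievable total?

25250

Meeting every minimum uses 0+5+15+10+10 = 40 person-hours, leaving 150.
Highest impact score per hour first: Meals 200 > Blood Drive 90 > Shelter 70 > Coat Drive 40 > Tutoring 20.
Meals: +85 to 100 (cap) — 65 left.
Blood Drive takes 5 more to reach its cap of 15 — 60 left.
Shelter: +20 to 30 (cap) — 40 left.
Coat Drive has room for 70 more but only 40 remain, so it gets 45.
Total = 40×45 + 200×100 + 70×30 + 90×15 = 25250.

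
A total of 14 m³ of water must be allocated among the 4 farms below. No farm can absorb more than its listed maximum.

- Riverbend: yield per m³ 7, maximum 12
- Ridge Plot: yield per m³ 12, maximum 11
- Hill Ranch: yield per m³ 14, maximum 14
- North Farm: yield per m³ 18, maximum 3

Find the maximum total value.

Order the farms by yield per m³: North Farm 18 > Hill Ranch 14 > Ridge Plot 12 > Riverbend 7.
North Farm takes 3 to reach its cap of 3 ; 11 left.
Only 11 left; Hill Ranch takes them to reach 11.
Total = 14×11 + 18×3 = 208.

208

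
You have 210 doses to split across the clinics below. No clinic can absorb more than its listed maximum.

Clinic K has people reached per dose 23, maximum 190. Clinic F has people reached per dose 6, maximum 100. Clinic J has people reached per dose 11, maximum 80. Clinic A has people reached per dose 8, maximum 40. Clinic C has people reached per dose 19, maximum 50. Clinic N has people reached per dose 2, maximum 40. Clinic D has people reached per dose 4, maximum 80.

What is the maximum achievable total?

4750

Highest people reached per dose first: Clinic K 23 > Clinic C 19 > Clinic J 11 > Clinic A 8 > Clinic F 6 > Clinic D 4 > Clinic N 2.
Clinic K takes 190 to reach its cap of 190 ; 20 left.
Only 20 left; Clinic C takes them to reach 20.
Total = 23×190 + 19×20 = 4750.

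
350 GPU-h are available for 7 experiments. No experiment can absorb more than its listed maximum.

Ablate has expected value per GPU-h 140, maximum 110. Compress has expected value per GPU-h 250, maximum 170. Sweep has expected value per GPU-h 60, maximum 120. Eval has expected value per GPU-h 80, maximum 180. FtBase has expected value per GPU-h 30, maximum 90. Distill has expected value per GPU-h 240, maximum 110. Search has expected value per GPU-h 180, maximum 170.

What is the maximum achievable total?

Rank by expected value per GPU-h: Compress 250 > Distill 240 > Search 180 > Ablate 140 > Eval 80 > Sweep 60 > FtBase 30.
Compress takes 170 to reach its cap of 170 ; 180 left.
Distill takes 110 to reach its cap of 110 ; 70 left.
Only 70 left; Search takes them to reach 70.
Total = 250×170 + 240×110 + 180×70 = 81500.

81500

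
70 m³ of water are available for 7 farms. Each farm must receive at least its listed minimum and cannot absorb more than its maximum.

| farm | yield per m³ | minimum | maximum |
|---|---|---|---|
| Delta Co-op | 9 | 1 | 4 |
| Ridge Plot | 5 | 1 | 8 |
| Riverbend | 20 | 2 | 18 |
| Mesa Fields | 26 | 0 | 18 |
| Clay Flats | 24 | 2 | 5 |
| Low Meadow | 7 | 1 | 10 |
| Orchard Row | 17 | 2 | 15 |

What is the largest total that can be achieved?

Meeting every minimum uses 1+1+2+0+2+1+2 = 9 m³, leaving 61.
Order the farms by yield per m³: Mesa Fields 26 > Clay Flats 24 > Riverbend 20 > Orchard Row 17 > Delta Co-op 9 > Low Meadow 7 > Ridge Plot 5.
Mesa Fields: +18 to 18 (cap) ; 43 left.
Give Clay Flats 3 more to hit its cap of 5 ; 40 left.
Riverbend takes 16 more to reach its cap of 18 ; 24 left.
Give Orchard Row 13 more to hit its cap of 15 ; 11 left.
Delta Co-op: +3 to 4 (cap) ; 8 left.
Low Meadow: +8 (room for 9) → 9. Pool exhausted.
Total = 9×4 + 5×1 + 20×18 + 26×18 + 24×5 + 7×9 + 17×15 = 1307.

1307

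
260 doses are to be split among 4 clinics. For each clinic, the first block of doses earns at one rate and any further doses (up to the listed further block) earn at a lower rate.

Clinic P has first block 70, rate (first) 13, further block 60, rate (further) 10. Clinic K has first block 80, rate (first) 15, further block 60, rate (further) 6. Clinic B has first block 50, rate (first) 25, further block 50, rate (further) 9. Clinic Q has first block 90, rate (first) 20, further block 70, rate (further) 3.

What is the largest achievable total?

Treat each block as its own option and order by rate: Clinic B/tier1 25 > Clinic Q/tier1 20 > Clinic K/tier1 15 > Clinic P/tier1 13 > Clinic P/tier2 10 > Clinic B/tier2 9 > Clinic K/tier2 6 > Clinic Q/tier2 3.
Clinic B/tier1 (25): +50 → 210 left.
Clinic Q/tier1 (20): +90 → 120 left.
Fill Clinic K tier1 block (80 at 15) → 40 left.
Clinic P tier1 at 13: only 40 left, fill 40.
Total = 25×50 + 20×90 + 15×80 + 13×40 = 4770.

4770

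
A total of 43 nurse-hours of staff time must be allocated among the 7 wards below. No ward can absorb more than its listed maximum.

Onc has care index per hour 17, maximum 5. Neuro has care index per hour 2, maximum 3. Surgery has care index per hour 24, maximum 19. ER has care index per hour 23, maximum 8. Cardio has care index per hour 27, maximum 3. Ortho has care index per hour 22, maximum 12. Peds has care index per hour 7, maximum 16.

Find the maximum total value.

1002

Order the wards by care index per hour: Cardio 27 > Surgery 24 > ER 23 > Ortho 22 > Onc 17 > Peds 7 > Neuro 2.
Cardio takes 3 to reach its cap of 3 — 40 left.
Surgery: +19 to 19 (cap) — 21 left.
ER takes 8 to reach its cap of 8 — 13 left.
Ortho takes 12 to reach its cap of 12 — 1 left.
Onc: +1 (room for 5) → 1. Pool exhausted.
Total = 17×1 + 24×19 + 23×8 + 27×3 + 22×12 = 1002.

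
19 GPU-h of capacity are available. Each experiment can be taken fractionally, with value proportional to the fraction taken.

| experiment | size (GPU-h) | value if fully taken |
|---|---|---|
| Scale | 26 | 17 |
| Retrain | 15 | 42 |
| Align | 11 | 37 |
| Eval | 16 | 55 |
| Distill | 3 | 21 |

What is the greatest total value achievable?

Sort by value density: Distill 21/3≈7, Eval 55/16≈3.44, Align 37/11≈3.36, Retrain 42/15≈2.8, Scale 17/26≈0.654.
Take all of Distill (3 GPU-h, value 21) → 16 GPU-h left.
Eval: take in full, 16 GPU-h for value 55 → 0 left.
Total value = 76.

76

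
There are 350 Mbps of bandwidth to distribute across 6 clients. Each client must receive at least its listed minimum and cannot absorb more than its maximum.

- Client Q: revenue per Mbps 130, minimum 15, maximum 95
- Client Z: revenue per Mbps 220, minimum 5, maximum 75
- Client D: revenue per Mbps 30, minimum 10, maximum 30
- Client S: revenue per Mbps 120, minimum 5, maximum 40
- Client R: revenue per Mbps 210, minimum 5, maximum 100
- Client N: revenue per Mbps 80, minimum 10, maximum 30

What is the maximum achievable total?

Meeting every minimum uses 15+5+10+5+5+10 = 50 Mbps, leaving 300.
Highest revenue per Mbps first: Client Z 220 > Client R 210 > Client Q 130 > Client S 120 > Client N 80 > Client D 30.
Give Client Z 70 more to hit its cap of 75 — 230 left.
Give Client R 95 more to hit its cap of 100 — 135 left.
Give Client Q 80 more to hit its cap of 95 — 55 left.
Give Client S 35 more to hit its cap of 40 — 20 left.
Client N takes 20 more to reach its cap of 30 — 0 left.
Total = 130×95 + 220×75 + 30×10 + 120×40 + 210×100 + 80×30 = 57350.

57350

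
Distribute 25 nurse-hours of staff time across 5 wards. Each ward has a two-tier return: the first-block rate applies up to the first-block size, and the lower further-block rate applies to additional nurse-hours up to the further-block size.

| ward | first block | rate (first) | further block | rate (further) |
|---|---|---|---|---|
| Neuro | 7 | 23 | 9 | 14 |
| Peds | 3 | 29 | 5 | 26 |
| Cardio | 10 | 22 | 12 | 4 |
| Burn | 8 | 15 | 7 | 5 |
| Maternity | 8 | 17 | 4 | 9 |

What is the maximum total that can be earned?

598

Order all 10 blocks by rate: Peds/tier1 29 > Peds/tier2 26 > Neuro/tier1 23 > Cardio/tier1 22 > Maternity/tier1 17 > Burn/tier1 15 > Neuro/tier2 14 > Maternity/tier2 9 > Burn/tier2 5 > Cardio/tier2 4.
Peds/tier1 (29): +3 → 22 left.
Peds/tier2 (26): +5 → 17 left.
Neuro/tier1 (23): +7 → 10 left.
Cardio tier1 at 22: fill all 10 → 0 left.
Total = 29×3 + 26×5 + 23×7 + 22×10 = 598.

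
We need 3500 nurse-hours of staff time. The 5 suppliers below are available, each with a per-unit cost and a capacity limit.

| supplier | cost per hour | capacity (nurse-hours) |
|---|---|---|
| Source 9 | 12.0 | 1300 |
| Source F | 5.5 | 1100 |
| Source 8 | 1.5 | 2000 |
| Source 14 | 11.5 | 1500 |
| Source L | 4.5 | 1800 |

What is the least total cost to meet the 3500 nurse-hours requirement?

Fill from the cheapest supplier first.
Source 8 at 1.5: take all 2000 nurse-hours — 1500 still needed.
Take 1500 from Source L at 4.5 to finish.
Source F, Source 14, Source 9: unused.
Cost = 2000×1.5 + 1500×4.5 = 9750.

9750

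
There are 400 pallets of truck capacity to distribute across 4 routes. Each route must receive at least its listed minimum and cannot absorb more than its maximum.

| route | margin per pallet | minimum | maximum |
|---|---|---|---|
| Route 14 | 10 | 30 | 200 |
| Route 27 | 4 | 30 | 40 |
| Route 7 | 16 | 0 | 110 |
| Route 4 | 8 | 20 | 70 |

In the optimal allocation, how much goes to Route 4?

60

Meeting every minimum uses 30+30+0+20 = 80 pallets, leaving 320.
Rank by margin per pallet: Route 7 16 > Route 14 10 > Route 4 8 > Route 27 4.
Route 7: +110 to 110 (cap) → 210 left.
Route 14 takes 170 more to reach its cap of 200 → 40 left.
Only 40 left; Route 4 takes them to reach 60.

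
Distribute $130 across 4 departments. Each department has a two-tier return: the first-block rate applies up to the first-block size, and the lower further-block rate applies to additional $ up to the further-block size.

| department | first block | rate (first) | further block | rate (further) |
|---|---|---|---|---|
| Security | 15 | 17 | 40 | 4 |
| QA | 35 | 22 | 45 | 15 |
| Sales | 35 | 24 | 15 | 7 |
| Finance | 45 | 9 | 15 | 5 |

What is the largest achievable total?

Order all 8 blocks by rate: Sales/tier1 24 > QA/tier1 22 > Security/tier1 17 > QA/tier2 15 > Finance/tier1 9 > Sales/tier2 7 > Finance/tier2 5 > Security/tier2 4.
Sales tier1 at 24: fill all 35 → 95 left.
QA/tier1 (22): +35 → 60 left.
Fill Security tier1 block (15 at 17) → 45 left.
QA tier2 at 15: fill all 45 → 0 left.
Total = 24×35 + 22×35 + 17×15 + 15×45 = 2540.

2540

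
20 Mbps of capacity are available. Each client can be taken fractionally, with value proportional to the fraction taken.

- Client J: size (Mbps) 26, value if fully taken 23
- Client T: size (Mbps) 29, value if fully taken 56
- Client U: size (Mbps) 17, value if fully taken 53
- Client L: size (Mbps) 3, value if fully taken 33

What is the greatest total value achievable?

86

Sort by value density: Client L 33/3≈11, Client U 53/17≈3.12, Client T 56/29≈1.93, Client J 23/26≈0.885.
Take all of Client L (3 Mbps, value 33) — 17 Mbps left.
Take all of Client U (17 Mbps, value 53) — 0 Mbps left.
Total value = 86.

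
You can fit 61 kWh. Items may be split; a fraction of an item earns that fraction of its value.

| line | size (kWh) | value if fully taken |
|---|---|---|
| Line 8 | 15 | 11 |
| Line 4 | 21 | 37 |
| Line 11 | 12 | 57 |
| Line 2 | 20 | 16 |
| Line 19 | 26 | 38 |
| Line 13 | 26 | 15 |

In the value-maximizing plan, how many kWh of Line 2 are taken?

2

Best value per unit of size first: Line 11 57/12≈4.75, Line 4 37/21≈1.76, Line 19 38/26≈1.46, Line 2 16/20≈0.8, Line 8 11/15≈0.733, Line 13 15/26≈0.577.
All 12 kWh of Line 11 fit (value 57) — 49 remain.
Line 4: take in full, 21 kWh for value 37 — 28 left.
All 26 kWh of Line 19 fit (value 38) — 2 remain.
2 kWh left: a 2/20 share of Line 2 gives 16×2/20 = 1.6.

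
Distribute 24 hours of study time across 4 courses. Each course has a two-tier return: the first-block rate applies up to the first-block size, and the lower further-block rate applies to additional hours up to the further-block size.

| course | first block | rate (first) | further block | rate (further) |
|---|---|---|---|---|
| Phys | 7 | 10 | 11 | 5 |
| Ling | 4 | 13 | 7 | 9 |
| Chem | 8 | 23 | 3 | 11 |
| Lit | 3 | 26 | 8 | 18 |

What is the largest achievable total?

Order all 8 blocks by rate: Lit/first 26 > Chem/first 23 > Lit/second 18 > Ling/first 13 > Chem/second 11 > Phys/first 10 > Ling/second 9 > Phys/second 5.
Lit/first (26): +3 ; 21 left.
Chem/first (23): +8 ; 13 left.
Lit/second (18): +8 ; 5 left.
Ling/first (13): +4 ; 1 left.
Chem second at 11: only 1 left, fill 1.
Total = 26×3 + 23×8 + 18×8 + 13×4 + 11×1 = 469.

469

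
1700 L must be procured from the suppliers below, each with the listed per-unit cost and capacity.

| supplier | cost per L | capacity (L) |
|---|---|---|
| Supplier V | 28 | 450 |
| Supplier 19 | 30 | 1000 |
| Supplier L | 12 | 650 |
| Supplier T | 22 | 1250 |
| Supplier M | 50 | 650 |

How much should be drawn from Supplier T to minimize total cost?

Cheapest first:
Supplier L at 12: take all 650 L → 1050 still needed.
Supplier T (22): take the remaining 1050 → done.
Supplier V, Supplier 19, Supplier M: unused.

1050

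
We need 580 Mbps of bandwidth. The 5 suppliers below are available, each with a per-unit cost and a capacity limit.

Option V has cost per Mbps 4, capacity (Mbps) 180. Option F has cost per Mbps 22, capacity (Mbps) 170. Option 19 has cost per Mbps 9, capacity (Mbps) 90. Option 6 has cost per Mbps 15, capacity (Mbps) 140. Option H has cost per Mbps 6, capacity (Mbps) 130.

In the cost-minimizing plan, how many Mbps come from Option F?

Fill from the cheapest supplier first.
Take 180 from Option V at 4 → need 400 more.
Option H at 6: take all 130 Mbps → 270 still needed.
Option 19 (9): use full 90 → 180 Mbps to go.
Take 140 from Option 6 at 15 → need 40 more.
Take 40 from Option F at 22 to finish.

40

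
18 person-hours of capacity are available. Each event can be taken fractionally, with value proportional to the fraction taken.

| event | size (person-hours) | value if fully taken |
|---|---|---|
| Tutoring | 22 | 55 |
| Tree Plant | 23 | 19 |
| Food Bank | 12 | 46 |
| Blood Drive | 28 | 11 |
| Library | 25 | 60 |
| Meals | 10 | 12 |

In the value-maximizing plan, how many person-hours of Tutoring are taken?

Rank by value-to-size ratio: Food Bank 46/12≈3.83, Tutoring 55/22≈2.5, Library 60/25≈2.4, Meals 12/10≈1.2, Tree Plant 19/23≈0.826, Blood Drive 11/28≈0.393.
Food Bank: take in full, 12 person-hours for value 46 — 6 left.
6 person-hours left: a 6/22 share of Tutoring gives 55×6/22 = 15.

6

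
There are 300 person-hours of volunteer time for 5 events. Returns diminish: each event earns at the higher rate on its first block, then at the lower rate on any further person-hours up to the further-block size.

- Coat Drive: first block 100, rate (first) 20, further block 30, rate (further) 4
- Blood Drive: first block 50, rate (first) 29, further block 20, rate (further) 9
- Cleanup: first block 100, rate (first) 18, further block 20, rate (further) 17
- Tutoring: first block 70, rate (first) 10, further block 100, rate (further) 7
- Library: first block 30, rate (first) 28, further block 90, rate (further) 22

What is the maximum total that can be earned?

Treat each block as its own option and order by rate: Blood Drive/tier1 29 > Library/tier1 28 > Library/tier2 22 > Coat Drive/tier1 20 > Cleanup/tier1 18 > Cleanup/tier2 17 > Tutoring/tier1 10 > Blood Drive/tier2 9 > Tutoring/tier2 7 > Coat Drive/tier2 4.
Blood Drive/tier1 (29): +50 — 250 left.
Fill Library tier1 block (30 at 28) — 220 left.
Library tier2 at 22: fill all 90 — 130 left.
Coat Drive tier1 at 20: fill all 100 — 30 left.
30 remain; put them into Cleanup tier1 at 18.
Total = 29×50 + 28×30 + 22×90 + 20×100 + 18×30 = 6810.

6810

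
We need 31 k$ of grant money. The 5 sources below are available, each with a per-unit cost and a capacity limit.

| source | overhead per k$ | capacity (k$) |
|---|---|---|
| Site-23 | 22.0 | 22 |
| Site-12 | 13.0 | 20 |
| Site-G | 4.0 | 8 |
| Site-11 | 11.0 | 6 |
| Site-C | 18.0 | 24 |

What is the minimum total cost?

Cheapest first:
Site-G (4.0): use full 8 → 23 k$ to go.
Site-11 at 11.0: take all 6 k$ → 17 still needed.
Site-12 at 13.0: take 17 of its 20 → requirement met.
Site-C, Site-23: unused.
Cost = 8×4.0 + 6×11.0 + 17×13.0 = 319.

319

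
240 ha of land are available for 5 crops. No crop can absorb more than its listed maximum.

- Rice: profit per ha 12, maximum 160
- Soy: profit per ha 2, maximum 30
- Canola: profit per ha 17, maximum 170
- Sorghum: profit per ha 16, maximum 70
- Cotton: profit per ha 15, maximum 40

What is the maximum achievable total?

4010

Order the crops by profit per ha: Canola 17 > Sorghum 16 > Cotton 15 > Rice 12 > Soy 2.
Canola takes 170 to reach its cap of 170 → 70 left.
Give Sorghum 70 to hit its cap of 70 → 0 left.
Total = 17×170 + 16×70 = 4010.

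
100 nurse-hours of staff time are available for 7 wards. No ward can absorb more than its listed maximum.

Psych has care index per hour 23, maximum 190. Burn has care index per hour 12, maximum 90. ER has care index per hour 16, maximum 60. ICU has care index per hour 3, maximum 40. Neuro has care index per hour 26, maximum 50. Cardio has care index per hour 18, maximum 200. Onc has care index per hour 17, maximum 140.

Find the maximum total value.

2450

Highest care index per hour first: Neuro 26 > Psych 23 > Cardio 18 > Onc 17 > ER 16 > Burn 12 > ICU 3.
Give Neuro 50 to hit its cap of 50 ; 50 left.
Only 50 left; Psych takes them to reach 50.
Total = 23×50 + 26×50 = 2450.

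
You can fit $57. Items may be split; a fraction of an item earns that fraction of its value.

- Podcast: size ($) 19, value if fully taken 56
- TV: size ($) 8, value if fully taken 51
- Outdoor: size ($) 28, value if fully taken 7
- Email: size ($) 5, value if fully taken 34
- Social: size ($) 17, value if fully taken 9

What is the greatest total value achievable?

Rank by value-to-size ratio: Email 34/5≈6.8, TV 51/8≈6.38, Podcast 56/19≈2.95, Social 9/17≈0.529, Outdoor 7/28≈0.25.
Take all of Email (5 $, value 34) ; 52 $ left.
Take all of TV (8 $, value 51) ; 44 $ left.
Take all of Podcast (19 $, value 56) ; 25 $ left.
All 17 $ of Social fit (value 9) ; 8 remain.
Fill the last 8 $ with part of Outdoor: 8/28 of it earns 2.
Total value = 152.

152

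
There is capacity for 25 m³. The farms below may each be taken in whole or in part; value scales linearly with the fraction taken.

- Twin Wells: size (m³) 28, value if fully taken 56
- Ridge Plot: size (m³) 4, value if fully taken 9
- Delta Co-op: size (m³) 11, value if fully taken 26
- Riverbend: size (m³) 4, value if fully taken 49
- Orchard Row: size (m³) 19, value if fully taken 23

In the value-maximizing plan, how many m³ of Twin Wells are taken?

6

Rank by value-to-size ratio: Riverbend 49/4≈12.2, Delta Co-op 26/11≈2.36, Ridge Plot 9/4≈2.25, Twin Wells 56/28≈2, Orchard Row 23/19≈1.21.
All 4 m³ of Riverbend fit (value 49) → 21 remain.
Take all of Delta Co-op (11 m³, value 26) → 10 m³ left.
All 4 m³ of Ridge Plot fit (value 9) → 6 remain.
6 m³ left: a 6/28 share of Twin Wells gives 56×6/28 = 12.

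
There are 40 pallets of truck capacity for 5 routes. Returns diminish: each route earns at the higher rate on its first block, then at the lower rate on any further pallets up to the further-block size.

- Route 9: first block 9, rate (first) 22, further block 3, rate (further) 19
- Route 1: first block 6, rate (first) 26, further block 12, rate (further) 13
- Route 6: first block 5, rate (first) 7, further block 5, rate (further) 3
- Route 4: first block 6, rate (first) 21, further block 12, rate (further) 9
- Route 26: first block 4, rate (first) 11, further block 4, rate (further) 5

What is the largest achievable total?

737

Treat each block as its own option and order by rate: Route 1/tier1 26 > Route 9/tier1 22 > Route 4/tier1 21 > Route 9/tier2 19 > Route 1/tier2 13 > Route 26/tier1 11 > Route 4/tier2 9 > Route 6/tier1 7 > Route 26/tier2 5 > Route 6/tier2 3.
Route 1/tier1 (26): +6 → 34 left.
Route 9 tier1 at 22: fill all 9 → 25 left.
Fill Route 4 tier1 block (6 at 21) → 19 left.
Route 9/tier2 (19): +3 → 16 left.
Route 1/tier2 (13): +12 → 4 left.
Route 26 tier1 at 11: fill all 4 → 0 left.
Total = 26×6 + 22×9 + 21×6 + 19×3 + 13×12 + 11×4 = 737.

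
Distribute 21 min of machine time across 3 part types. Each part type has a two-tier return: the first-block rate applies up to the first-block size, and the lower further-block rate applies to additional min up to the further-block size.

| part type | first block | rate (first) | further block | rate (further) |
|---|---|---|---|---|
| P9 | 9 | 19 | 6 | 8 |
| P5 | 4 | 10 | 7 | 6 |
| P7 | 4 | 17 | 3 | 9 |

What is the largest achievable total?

314

Order all 6 blocks by rate: P9/tier1 19 > P7/tier1 17 > P5/tier1 10 > P7/tier2 9 > P9/tier2 8 > P5/tier2 6.
P9/tier1 (19): +9 — 12 left.
P7 tier1 at 17: fill all 4 — 8 left.
P5 tier1 at 10: fill all 4 — 4 left.
Fill P7 tier2 block (3 at 9) — 1 left.
1 remain; put them into P9 tier2 at 8.
Total = 19×9 + 17×4 + 10×4 + 9×3 + 8×1 = 314.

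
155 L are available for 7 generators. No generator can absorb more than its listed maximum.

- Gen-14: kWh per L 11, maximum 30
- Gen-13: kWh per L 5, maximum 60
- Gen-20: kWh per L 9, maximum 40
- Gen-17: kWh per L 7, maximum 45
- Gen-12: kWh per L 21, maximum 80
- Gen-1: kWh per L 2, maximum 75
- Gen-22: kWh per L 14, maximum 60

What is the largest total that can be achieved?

Highest kWh per L first: Gen-12 21 > Gen-22 14 > Gen-14 11 > Gen-20 9 > Gen-17 7 > Gen-13 5 > Gen-1 2.
Give Gen-12 80 to hit its cap of 80 — 75 left.
Give Gen-22 60 to hit its cap of 60 — 15 left.
Gen-14: +15 (room for 30) → 15. Pool exhausted.
Total = 11×15 + 21×80 + 14×60 = 2685.

2685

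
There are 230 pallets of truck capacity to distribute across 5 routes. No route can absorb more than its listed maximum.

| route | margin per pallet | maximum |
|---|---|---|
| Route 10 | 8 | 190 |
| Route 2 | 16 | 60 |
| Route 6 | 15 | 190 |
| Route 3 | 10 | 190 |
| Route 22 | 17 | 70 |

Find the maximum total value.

3650

Rank by margin per pallet: Route 22 17 > Route 2 16 > Route 6 15 > Route 3 10 > Route 10 8.
Route 22: +70 to 70 (cap) ; 160 left.
Give Route 2 60 to hit its cap of 60 ; 100 left.
Route 6 has room for 190 but only 100 remain, so it gets 100.
Total = 16×60 + 15×100 + 17×70 = 3650.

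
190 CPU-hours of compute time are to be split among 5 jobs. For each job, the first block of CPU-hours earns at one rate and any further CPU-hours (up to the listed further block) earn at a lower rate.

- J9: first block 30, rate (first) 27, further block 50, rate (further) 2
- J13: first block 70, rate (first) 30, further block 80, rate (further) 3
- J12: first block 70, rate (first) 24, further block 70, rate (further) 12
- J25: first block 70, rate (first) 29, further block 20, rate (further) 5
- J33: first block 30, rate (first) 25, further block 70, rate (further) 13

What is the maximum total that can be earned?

5440

Treat each block as its own option and order by rate: J13/T1 30 > J25/T1 29 > J9/T1 27 > J33/T1 25 > J12/T1 24 > J33/T2 13 > J12/T2 12 > J25/T2 5 > J13/T2 3 > J9/T2 2.
J13 T1 at 30: fill all 70 ; 120 left.
J25 T1 at 29: fill all 70 ; 50 left.
J9/T1 (27): +30 ; 20 left.
20 remain; put them into J33 T1 at 25.
Total = 30×70 + 29×70 + 27×30 + 25×20 = 5440.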